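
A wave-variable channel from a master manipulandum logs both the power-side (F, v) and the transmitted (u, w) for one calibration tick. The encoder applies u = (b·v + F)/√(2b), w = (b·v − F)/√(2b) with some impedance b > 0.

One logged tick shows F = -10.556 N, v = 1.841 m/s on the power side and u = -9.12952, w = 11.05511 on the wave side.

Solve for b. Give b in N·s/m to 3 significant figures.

u + w = 1.92559;  u + w = √(2b)·v, so √(2b) = 1.92559/1.841 = 1.04595.
b = (√(2b))²/2 = 1.09401/2 = 0.54700.
(Check via u − w = 2F/√(2b): u − w = -20.18463, 2F/√(2b) = -20.18456.)

b = 0.547 N·s/m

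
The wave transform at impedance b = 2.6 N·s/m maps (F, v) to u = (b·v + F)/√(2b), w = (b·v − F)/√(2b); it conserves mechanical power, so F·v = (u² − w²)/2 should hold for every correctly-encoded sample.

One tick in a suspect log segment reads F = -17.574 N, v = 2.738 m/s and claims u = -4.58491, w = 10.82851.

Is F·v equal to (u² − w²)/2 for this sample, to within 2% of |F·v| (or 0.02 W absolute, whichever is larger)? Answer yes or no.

yes

F·v = (-17.574)×2.738 = -48.11761 W.
(u² − w²)/2 = (21.02140 − 117.25663)/2 = -48.11761 W.
|Δ| = 0.00000;  2% of max(1, |F·v|) = 0.96235.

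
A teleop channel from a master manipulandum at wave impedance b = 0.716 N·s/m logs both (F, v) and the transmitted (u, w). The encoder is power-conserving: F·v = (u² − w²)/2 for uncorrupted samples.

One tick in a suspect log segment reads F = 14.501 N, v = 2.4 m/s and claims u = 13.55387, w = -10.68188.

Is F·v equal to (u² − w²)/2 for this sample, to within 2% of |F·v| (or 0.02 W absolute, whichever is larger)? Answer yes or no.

yes

F·v = 14.501×2.4 = 34.8024 W.
(u² − w²)/2 = (183.7074 − 114.1026)/2 = 34.8024 W.
|Δ| = 0.0000;  2% of max(1, |F·v|) = 0.6960.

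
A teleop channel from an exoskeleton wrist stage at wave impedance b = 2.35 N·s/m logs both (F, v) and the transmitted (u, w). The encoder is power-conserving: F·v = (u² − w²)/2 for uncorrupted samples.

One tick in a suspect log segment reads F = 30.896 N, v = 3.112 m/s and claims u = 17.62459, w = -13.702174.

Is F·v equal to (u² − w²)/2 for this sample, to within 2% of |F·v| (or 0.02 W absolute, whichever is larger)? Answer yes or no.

no

F·v = 30.896×3.112 = 96.148352 W.
(u² − w²)/2 = (310.626173 − 187.749572)/2 = 61.438300 W.
|Δ| = 34.710052;  2% of max(1, |F·v|) = 1.922967.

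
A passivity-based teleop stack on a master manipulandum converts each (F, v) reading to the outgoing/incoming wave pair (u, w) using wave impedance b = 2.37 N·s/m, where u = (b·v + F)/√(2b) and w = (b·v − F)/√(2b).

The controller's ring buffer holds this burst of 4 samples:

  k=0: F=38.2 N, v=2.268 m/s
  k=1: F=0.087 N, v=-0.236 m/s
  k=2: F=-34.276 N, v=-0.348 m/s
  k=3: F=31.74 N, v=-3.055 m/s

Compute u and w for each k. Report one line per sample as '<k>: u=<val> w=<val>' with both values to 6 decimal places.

k=0: b·v=2.37×2.268=5.375160; √(2b)=2.177154; u=(5.375160+38.2)/2.177154=20.014734, w=(5.375160−38.2)/2.177154=-15.076948
k=1: b·v=2.37×(-0.236)=-0.559320; √(2b)=2.177154; u=(-0.559320+0.087)/2.177154=-0.216944, w=(-0.559320−0.087)/2.177154=-0.296865
k=2: b·v=2.37×(-0.348)=-0.824760; √(2b)=2.177154; u=(-0.824760+(-34.276))/2.177154=-16.122313, w=(-0.824760−(-34.276))/2.177154=15.364663
k=3: b·v=2.37×(-3.055)=-7.240350; √(2b)=2.177154; u=(-7.240350+31.74)/2.177154=11.253062, w=(-7.240350−31.74)/2.177154=-17.904268

0: u=20.014734 w=-15.076948
1: u=-0.216944 w=-0.296865
2: u=-16.122313 w=15.364663
3: u=11.253062 w=-17.904268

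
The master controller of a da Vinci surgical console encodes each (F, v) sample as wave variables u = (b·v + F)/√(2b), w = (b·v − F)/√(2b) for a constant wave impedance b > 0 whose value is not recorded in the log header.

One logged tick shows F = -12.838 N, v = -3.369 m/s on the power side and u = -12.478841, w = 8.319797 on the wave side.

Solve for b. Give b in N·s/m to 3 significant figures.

b = 0.762 N·s/m

u + w = -4.159044;  u + w = √(2b)·v, so √(2b) = -4.159044/(-3.369) = 1.234504.
b = (√(2b))²/2 = 1.524000/2 = 0.762000.
(Check via u − w = 2F/√(2b): u − w = -20.798638, 2F/√(2b) = -20.798636.)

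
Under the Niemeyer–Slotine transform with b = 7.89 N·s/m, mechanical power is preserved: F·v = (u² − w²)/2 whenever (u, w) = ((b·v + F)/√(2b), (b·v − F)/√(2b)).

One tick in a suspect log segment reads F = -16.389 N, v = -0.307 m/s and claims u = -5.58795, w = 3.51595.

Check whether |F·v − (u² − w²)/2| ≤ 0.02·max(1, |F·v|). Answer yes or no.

no

F·v = (-16.389)×(-0.307) = 5.03142 W.
(u² − w²)/2 = (31.22519 − 12.36190)/2 = 9.43164 W.
|Δ| = 4.40022;  2% of max(1, |F·v|) = 0.10063.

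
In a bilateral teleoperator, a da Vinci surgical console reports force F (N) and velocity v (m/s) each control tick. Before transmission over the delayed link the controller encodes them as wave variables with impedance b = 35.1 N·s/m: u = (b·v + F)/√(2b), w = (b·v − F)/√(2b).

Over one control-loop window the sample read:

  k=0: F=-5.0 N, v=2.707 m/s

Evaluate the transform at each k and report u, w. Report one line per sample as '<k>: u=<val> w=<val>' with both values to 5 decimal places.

0: u=10.74360 w=11.93712

k=0: b·v=35.1×2.707=95.01570; √(2b)=8.37854; u=(95.01570+(-5.0))/8.37854=10.74360, w=(95.01570−(-5.0))/8.37854=11.93712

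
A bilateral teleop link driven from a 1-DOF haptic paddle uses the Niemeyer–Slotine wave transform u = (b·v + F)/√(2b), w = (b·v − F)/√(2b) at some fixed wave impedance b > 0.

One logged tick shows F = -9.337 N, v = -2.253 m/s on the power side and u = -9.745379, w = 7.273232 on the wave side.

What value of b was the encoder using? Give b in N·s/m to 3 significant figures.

u + w = -2.472147;  u + w = √(2b)·v, so √(2b) = -2.472147/(-2.253) = 1.097269.
b = (√(2b))²/2 = 1.203999/2 = 0.602000.
(Check via u − w = 2F/√(2b): u − w = -17.018611, 2F/√(2b) = -17.018617.)

b = 0.602 N·s/m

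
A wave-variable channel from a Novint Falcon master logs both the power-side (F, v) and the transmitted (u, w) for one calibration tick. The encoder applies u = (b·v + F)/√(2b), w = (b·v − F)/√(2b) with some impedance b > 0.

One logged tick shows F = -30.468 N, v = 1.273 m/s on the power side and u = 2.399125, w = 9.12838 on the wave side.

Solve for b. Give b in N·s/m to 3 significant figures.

u + w = 11.527505;  u + w = √(2b)·v, so √(2b) = 11.527505/1.273 = 9.055385.
b = (√(2b))²/2 = 81.999996/2 = 40.999998.
(Check via u − w = 2F/√(2b): u − w = -6.729255, 2F/√(2b) = -6.729256.)

b = 41 N·s/m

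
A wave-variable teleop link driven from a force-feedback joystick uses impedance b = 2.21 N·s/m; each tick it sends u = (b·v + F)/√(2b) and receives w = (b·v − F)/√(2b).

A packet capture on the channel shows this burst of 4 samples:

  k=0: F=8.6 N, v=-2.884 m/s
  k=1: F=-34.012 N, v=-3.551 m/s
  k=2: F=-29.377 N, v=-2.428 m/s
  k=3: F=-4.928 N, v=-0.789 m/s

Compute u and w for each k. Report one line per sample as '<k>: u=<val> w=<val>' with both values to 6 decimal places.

0: u=1.058971 w=-7.122234
1: u=-19.910634 w=12.445084
2: u=-16.525503 w=11.420925
3: u=-3.173399 w=1.514622

k=0: b·v=2.21×(-2.884)=-6.373640; √(2b)=2.102380; u=(-6.373640+8.6)/2.102380=1.058971, w=(-6.373640−8.6)/2.102380=-7.122234
k=1: b·v=2.21×(-3.551)=-7.847710; √(2b)=2.102380; u=(-7.847710+(-34.012))/2.102380=-19.910634, w=(-7.847710−(-34.012))/2.102380=12.445084
k=2: b·v=2.21×(-2.428)=-5.365880; √(2b)=2.102380; u=(-5.365880+(-29.377))/2.102380=-16.525503, w=(-5.365880−(-29.377))/2.102380=11.420925
k=3: b·v=2.21×(-0.789)=-1.743690; √(2b)=2.102380; u=(-1.743690+(-4.928))/2.102380=-3.173399, w=(-1.743690−(-4.928))/2.102380=1.514622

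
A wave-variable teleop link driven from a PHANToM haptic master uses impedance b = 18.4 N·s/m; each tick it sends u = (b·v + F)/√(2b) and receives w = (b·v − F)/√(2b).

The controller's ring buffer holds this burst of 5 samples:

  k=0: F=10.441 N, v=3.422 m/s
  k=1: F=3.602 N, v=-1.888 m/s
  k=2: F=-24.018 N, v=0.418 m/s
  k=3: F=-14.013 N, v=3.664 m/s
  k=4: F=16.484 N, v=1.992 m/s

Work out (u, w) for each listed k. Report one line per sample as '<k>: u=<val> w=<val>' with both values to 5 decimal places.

k=0: b·v=18.4×3.422=62.96480; √(2b)=6.06630; u=(62.96480+10.441)/6.06630=12.10059, w=(62.96480−10.441)/6.06630=8.65829
k=1: b·v=18.4×(-1.888)=-34.73920; √(2b)=6.06630; u=(-34.73920+3.602)/6.06630=-5.13282, w=(-34.73920−3.602)/6.06630=-6.32036
k=2: b·v=18.4×0.418=7.69120; √(2b)=6.06630; u=(7.69120+(-24.018))/6.06630=-2.69139, w=(7.69120−(-24.018))/6.06630=5.22711
k=3: b·v=18.4×3.664=67.41760; √(2b)=6.06630; u=(67.41760+(-14.013))/6.06630=8.80349, w=(67.41760−(-14.013))/6.06630=13.42344
k=4: b·v=18.4×1.992=36.65280; √(2b)=6.06630; u=(36.65280+16.484)/6.06630=8.75934, w=(36.65280−16.484)/6.06630=3.32473

0: u=12.10059 w=8.65829
1: u=-5.13282 w=-6.32036
2: u=-2.69139 w=5.22711
3: u=8.80349 w=13.42344
4: u=8.75934 w=3.32473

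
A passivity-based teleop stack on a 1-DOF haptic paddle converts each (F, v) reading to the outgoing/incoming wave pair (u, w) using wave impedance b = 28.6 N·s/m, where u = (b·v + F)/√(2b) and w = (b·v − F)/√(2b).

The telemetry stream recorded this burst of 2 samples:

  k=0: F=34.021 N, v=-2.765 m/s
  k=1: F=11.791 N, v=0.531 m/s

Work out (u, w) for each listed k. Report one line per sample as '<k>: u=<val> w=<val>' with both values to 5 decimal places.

k=0: b·v=28.6×(-2.765)=-79.07900; √(2b)=7.56307; u=(-79.07900+34.021)/7.56307=-5.95764, w=(-79.07900−34.021)/7.56307=-14.95425
k=1: b·v=28.6×0.531=15.18660; √(2b)=7.56307; u=(15.18660+11.791)/7.56307=3.56702, w=(15.18660−11.791)/7.56307=0.44897

0: u=-5.95764 w=-14.95425
1: u=3.56702 w=0.44897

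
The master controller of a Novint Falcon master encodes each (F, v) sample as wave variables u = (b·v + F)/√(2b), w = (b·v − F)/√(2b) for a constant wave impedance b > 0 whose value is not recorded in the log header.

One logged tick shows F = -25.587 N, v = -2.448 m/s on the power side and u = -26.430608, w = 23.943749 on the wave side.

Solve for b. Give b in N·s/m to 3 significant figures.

u + w = -2.486859;  u + w = √(2b)·v, so √(2b) = -2.486859/(-2.448) = 1.015874.
b = (√(2b))²/2 = 1.032000/2 = 0.516000.
(Check via u − w = 2F/√(2b): u − w = -50.374357, 2F/√(2b) = -50.374369.)

b = 0.516 N·s/m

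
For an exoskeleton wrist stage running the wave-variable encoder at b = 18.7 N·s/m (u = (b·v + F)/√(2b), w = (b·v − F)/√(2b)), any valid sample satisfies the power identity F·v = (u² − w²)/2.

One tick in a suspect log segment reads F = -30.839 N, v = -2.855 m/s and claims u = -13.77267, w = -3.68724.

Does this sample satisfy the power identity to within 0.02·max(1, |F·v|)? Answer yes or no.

yes

F·v = (-30.839)×(-2.855) = 88.04534 W.
(u² − w²)/2 = (189.68644 − 13.59574)/2 = 88.04535 W.
|Δ| = 0.00001;  2% of max(1, |F·v|) = 1.76091.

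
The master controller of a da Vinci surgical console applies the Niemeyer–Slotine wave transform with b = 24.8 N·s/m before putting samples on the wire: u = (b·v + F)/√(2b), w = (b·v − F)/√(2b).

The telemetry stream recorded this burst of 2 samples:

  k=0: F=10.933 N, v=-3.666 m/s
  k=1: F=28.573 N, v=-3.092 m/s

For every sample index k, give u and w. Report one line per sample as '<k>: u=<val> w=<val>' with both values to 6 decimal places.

0: u=-11.356936 w=-14.461700
1: u=-6.830962 w=-14.945149

k=0: b·v=24.8×(-3.666)=-90.916800; √(2b)=7.042727; u=(-90.916800+10.933)/7.042727=-11.356936, w=(-90.916800−10.933)/7.042727=-14.461700
k=1: b·v=24.8×(-3.092)=-76.681600; √(2b)=7.042727; u=(-76.681600+28.573)/7.042727=-6.830962, w=(-76.681600−28.573)/7.042727=-14.945149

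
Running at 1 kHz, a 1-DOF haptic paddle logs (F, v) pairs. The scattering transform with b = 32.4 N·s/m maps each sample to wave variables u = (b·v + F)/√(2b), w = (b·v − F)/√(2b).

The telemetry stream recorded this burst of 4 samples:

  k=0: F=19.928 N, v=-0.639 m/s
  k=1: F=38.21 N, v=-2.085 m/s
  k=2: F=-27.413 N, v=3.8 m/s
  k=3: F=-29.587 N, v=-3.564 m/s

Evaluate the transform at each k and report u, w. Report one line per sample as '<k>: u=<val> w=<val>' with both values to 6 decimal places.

k=0: b·v=32.4×(-0.639)=-20.703600; √(2b)=8.049845; u=(-20.703600+19.928)/8.049845=-0.096350, w=(-20.703600−19.928)/8.049845=-5.047501
k=1: b·v=32.4×(-2.085)=-67.554000; √(2b)=8.049845; u=(-67.554000+38.21)/8.049845=-3.645288, w=(-67.554000−38.21)/8.049845=-13.138639
k=2: b·v=32.4×3.8=123.120000; √(2b)=8.049845; u=(123.120000+(-27.413))/8.049845=11.889298, w=(123.120000−(-27.413))/8.049845=18.700112
k=3: b·v=32.4×(-3.564)=-115.473600; √(2b)=8.049845; u=(-115.473600+(-29.587))/8.049845=-18.020298, w=(-115.473600−(-29.587))/8.049845=-10.669349

0: u=-0.096350 w=-5.047501
1: u=-3.645288 w=-13.138639
2: u=11.889298 w=18.700112
3: u=-18.020298 w=-10.669349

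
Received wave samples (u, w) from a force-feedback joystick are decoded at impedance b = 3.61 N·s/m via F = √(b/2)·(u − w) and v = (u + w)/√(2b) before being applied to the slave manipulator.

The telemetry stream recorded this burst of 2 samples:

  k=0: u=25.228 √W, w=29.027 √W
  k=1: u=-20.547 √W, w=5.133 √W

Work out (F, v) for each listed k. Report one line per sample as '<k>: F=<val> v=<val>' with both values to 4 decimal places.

0: F=-5.1040 v=20.1916
1: F=-34.5012 v=-5.7365

k=0: u−w=-3.7990, u+w=54.2550; √(b/2)=1.3435, √(2b)=2.6870; F=1.3435×(-3.799)=-5.1040, v=54.2550/2.6870=20.1916
k=1: u−w=-25.6800, u+w=-15.4140; √(b/2)=1.3435, √(2b)=2.6870; F=1.3435×(-25.68)=-34.5012, v=-15.4140/2.6870=-5.7365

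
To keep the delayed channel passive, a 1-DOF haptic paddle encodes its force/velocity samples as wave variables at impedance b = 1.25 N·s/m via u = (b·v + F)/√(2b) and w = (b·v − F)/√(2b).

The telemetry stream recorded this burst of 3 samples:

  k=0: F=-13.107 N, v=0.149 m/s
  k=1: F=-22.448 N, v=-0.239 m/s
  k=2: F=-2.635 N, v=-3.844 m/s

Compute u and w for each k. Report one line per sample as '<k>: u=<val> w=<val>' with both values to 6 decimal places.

k=0: b·v=1.25×0.149=0.186250; √(2b)=1.581139; u=(0.186250+(-13.107))/1.581139=-8.171800, w=(0.186250−(-13.107))/1.581139=8.407390
k=1: b·v=1.25×(-0.239)=-0.298750; √(2b)=1.581139; u=(-0.298750+(-22.448))/1.581139=-14.386308, w=(-0.298750−(-22.448))/1.581139=14.008416
k=2: b·v=1.25×(-3.844)=-4.805000; √(2b)=1.581139; u=(-4.805000+(-2.635))/1.581139=-4.705469, w=(-4.805000−(-2.635))/1.581139=-1.372429

0: u=-8.171800 w=8.407390
1: u=-14.386308 w=14.008416
2: u=-4.705469 w=-1.372429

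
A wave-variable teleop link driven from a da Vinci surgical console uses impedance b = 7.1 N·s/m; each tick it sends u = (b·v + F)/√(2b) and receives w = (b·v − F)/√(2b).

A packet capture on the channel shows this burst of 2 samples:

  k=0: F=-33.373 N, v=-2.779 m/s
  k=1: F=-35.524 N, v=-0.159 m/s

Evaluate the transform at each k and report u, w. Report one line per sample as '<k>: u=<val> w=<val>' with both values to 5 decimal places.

k=0: b·v=7.1×(-2.779)=-19.73090; √(2b)=3.76829; u=(-19.73090+(-33.373))/3.76829=-14.09231, w=(-19.73090−(-33.373))/3.76829=3.62024
k=1: b·v=7.1×(-0.159)=-1.12890; √(2b)=3.76829; u=(-1.12890+(-35.524))/3.76829=-9.72667, w=(-1.12890−(-35.524))/3.76829=9.12751

0: u=-14.09231 w=3.62024
1: u=-9.72667 w=9.12751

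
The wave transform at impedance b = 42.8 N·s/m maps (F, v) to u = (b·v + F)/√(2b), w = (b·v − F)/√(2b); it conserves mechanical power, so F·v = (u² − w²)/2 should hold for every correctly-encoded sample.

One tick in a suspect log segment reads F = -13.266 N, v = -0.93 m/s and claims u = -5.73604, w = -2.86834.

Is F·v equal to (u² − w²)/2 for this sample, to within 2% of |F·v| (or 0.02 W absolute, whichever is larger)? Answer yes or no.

F·v = (-13.266)×(-0.93) = 12.33738 W.
(u² − w²)/2 = (32.90215 − 8.22737)/2 = 12.33739 W.
|Δ| = 0.00001;  2% of max(1, |F·v|) = 0.24675.

yes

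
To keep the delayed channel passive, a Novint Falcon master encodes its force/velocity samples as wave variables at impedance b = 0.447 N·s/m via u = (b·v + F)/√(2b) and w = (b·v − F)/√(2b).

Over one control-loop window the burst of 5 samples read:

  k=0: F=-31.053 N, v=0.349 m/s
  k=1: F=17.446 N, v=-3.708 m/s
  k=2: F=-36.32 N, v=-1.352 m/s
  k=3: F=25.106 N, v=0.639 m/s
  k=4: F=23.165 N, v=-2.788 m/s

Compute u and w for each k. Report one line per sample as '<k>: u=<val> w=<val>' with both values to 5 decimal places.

k=0: b·v=0.447×0.349=0.15600; √(2b)=0.94552; u=(0.15600+(-31.053))/0.94552=-32.67740, w=(0.15600−(-31.053))/0.94552=33.00739
k=1: b·v=0.447×(-3.708)=-1.65748; √(2b)=0.94552; u=(-1.65748+17.446)/0.94552=16.69832, w=(-1.65748−17.446)/0.94552=-20.20429
k=2: b·v=0.447×(-1.352)=-0.60434; √(2b)=0.94552; u=(-0.60434+(-36.32))/0.94552=-39.05207, w=(-0.60434−(-36.32))/0.94552=37.77373
k=3: b·v=0.447×0.639=0.28563; √(2b)=0.94552; u=(0.28563+25.106)/0.94552=26.85480, w=(0.28563−25.106)/0.94552=-26.25061
k=4: b·v=0.447×(-2.788)=-1.24624; √(2b)=0.94552; u=(-1.24624+23.165)/0.94552=23.18181, w=(-1.24624−23.165)/0.94552=-25.81791

0: u=-32.67740 w=33.00739
1: u=16.69832 w=-20.20429
2: u=-39.05207 w=37.77373
3: u=26.85480 w=-26.25061
4: u=23.18181 w=-25.81791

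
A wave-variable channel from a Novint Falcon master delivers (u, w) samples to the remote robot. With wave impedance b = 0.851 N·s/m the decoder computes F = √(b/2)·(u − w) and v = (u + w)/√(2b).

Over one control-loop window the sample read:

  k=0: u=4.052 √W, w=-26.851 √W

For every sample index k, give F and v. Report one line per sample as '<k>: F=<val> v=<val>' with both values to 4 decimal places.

k=0: u−w=30.9030, u+w=-22.7990; √(b/2)=0.6523, √(2b)=1.3046; F=0.6523×30.903=20.1581, v=-22.7990/1.3046=-17.4758

0: F=20.1581 v=-17.4758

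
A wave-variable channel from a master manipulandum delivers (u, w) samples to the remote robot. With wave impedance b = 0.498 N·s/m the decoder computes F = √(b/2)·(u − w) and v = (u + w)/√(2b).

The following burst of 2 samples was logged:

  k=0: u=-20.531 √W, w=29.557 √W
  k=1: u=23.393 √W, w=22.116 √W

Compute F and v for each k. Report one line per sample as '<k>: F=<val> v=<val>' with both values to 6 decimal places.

k=0: u−w=-50.088000, u+w=9.026000; √(b/2)=0.498999, √(2b)=0.997998; F=0.498999×(-50.088)=-24.993862, v=9.026000/0.997998=9.044106
k=1: u−w=1.277000, u+w=45.509000; √(b/2)=0.498999, √(2b)=0.997998; F=0.498999×1.277=0.637222, v=45.509000/0.997998=45.600292

0: F=-24.993862 v=9.044106
1: F=0.637222 v=45.600292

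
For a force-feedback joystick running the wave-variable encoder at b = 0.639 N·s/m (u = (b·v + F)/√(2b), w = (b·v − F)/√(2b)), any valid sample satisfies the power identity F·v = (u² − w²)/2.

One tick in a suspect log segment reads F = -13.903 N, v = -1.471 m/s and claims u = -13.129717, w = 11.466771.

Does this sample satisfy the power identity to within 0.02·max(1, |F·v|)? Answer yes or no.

yes

F·v = (-13.903)×(-1.471) = 20.451313 W.
(u² − w²)/2 = (172.389469 − 131.486837)/2 = 20.451316 W.
|Δ| = 0.000003;  2% of max(1, |F·v|) = 0.409026.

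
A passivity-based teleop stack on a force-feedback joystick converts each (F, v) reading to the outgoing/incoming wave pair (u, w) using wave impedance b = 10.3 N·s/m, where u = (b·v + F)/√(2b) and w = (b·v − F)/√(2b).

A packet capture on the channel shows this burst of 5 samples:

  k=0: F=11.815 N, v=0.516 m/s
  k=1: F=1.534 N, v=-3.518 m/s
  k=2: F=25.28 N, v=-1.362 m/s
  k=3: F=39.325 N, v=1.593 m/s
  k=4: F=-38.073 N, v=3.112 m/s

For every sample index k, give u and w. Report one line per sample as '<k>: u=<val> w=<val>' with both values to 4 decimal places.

0: u=3.7741 w=-1.4322
1: u=-7.6456 w=-8.3216
2: u=2.4790 w=-8.6607
3: u=12.2794 w=-5.0492
4: u=-1.3262 w=15.4507

k=0: b·v=10.3×0.516=5.3148; √(2b)=4.5387; u=(5.3148+11.815)/4.5387=3.7741, w=(5.3148−11.815)/4.5387=-1.4322
k=1: b·v=10.3×(-3.518)=-36.2354; √(2b)=4.5387; u=(-36.2354+1.534)/4.5387=-7.6456, w=(-36.2354−1.534)/4.5387=-8.3216
k=2: b·v=10.3×(-1.362)=-14.0286; √(2b)=4.5387; u=(-14.0286+25.28)/4.5387=2.4790, w=(-14.0286−25.28)/4.5387=-8.6607
k=3: b·v=10.3×1.593=16.4079; √(2b)=4.5387; u=(16.4079+39.325)/4.5387=12.2794, w=(16.4079−39.325)/4.5387=-5.0492
k=4: b·v=10.3×3.112=32.0536; √(2b)=4.5387; u=(32.0536+(-38.073))/4.5387=-1.3262, w=(32.0536−(-38.073))/4.5387=15.4507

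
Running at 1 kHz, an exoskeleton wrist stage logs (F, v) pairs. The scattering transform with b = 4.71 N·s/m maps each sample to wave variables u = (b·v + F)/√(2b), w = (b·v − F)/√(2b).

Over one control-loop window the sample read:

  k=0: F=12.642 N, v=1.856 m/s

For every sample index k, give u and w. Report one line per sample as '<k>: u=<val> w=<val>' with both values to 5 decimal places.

k=0: b·v=4.71×1.856=8.74176; √(2b)=3.06920; u=(8.74176+12.642)/3.06920=6.96721, w=(8.74176−12.642)/3.06920=-1.27077

0: u=6.96721 w=-1.27077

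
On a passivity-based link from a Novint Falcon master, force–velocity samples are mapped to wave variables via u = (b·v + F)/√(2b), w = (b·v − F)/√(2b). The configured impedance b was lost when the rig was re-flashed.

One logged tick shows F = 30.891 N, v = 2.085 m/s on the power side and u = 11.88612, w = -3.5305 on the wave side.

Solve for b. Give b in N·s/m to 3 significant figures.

u + w = 8.35562;  u + w = √(2b)·v, so √(2b) = 8.35562/2.085 = 4.00749.
b = (√(2b))²/2 = 16.05999/2 = 8.02999.
(Check via u − w = 2F/√(2b): u − w = 15.41662, 2F/√(2b) = 15.41663.)

b = 8.03 N·s/m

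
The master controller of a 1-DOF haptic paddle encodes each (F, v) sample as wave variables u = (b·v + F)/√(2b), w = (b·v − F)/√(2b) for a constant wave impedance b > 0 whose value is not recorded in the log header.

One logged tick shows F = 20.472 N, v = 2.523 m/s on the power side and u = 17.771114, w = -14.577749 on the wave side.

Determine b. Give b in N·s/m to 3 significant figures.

b = 0.801 N·s/m

u + w = 3.193365;  u + w = √(2b)·v, so √(2b) = 3.193365/2.523 = 1.265702.
b = (√(2b))²/2 = 1.602000/2 = 0.801000.
(Check via u − w = 2F/√(2b): u − w = 32.348863, 2F/√(2b) = 32.348858.)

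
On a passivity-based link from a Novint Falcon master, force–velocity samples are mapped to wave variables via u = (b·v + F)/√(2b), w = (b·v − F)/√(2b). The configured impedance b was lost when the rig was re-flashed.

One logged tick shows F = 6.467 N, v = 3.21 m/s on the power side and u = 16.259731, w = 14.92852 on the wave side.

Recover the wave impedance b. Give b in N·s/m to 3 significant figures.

b = 47.2 N·s/m

u + w = 31.188251;  u + w = √(2b)·v, so √(2b) = 31.188251/3.21 = 9.715966.
b = (√(2b))²/2 = 94.399996/2 = 47.199998.
(Check via u − w = 2F/√(2b): u − w = 1.331211, 2F/√(2b) = 1.331211.)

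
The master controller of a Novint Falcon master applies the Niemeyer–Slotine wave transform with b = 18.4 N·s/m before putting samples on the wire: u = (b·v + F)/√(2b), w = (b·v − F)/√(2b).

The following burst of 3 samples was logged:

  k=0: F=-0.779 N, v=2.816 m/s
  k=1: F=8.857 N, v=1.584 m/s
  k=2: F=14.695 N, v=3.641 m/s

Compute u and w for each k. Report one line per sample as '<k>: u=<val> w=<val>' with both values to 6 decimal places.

k=0: b·v=18.4×2.816=51.814400; √(2b)=6.066300; u=(51.814400+(-0.779))/6.066300=8.412937, w=(51.814400−(-0.779))/6.066300=8.669765
k=1: b·v=18.4×1.584=29.145600; √(2b)=6.066300; u=(29.145600+8.857)/6.066300=6.264543, w=(29.145600−8.857)/6.066300=3.344477
k=2: b·v=18.4×3.641=66.994400; √(2b)=6.066300; u=(66.994400+14.695)/6.066300=13.466099, w=(66.994400−14.695)/6.066300=8.621301

0: u=8.412937 w=8.669765
1: u=6.264543 w=3.344477
2: u=13.466099 w=8.621301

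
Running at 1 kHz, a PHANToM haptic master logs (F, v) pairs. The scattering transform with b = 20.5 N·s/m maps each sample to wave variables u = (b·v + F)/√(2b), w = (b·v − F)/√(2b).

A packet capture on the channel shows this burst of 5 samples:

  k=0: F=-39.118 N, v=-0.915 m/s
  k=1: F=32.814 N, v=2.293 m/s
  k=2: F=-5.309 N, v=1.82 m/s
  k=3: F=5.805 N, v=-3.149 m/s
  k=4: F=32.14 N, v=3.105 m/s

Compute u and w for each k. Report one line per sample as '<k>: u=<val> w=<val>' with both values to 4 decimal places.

k=0: b·v=20.5×(-0.915)=-18.7575; √(2b)=6.4031; u=(-18.7575+(-39.118))/6.4031=-9.0386, w=(-18.7575−(-39.118))/6.4031=3.1798
k=1: b·v=20.5×2.293=47.0065; √(2b)=6.4031; u=(47.0065+32.814)/6.4031=12.4659, w=(47.0065−32.814)/6.4031=2.2165
k=2: b·v=20.5×1.82=37.3100; √(2b)=6.4031; u=(37.3100+(-5.309))/6.4031=4.9977, w=(37.3100−(-5.309))/6.4031=6.6560
k=3: b·v=20.5×(-3.149)=-64.5545; √(2b)=6.4031; u=(-64.5545+5.805)/6.4031=-9.1751, w=(-64.5545−5.805)/6.4031=-10.9883
k=4: b·v=20.5×3.105=63.6525; √(2b)=6.4031; u=(63.6525+32.14)/6.4031=14.9603, w=(63.6525−32.14)/6.4031=4.9214

0: u=-9.0386 w=3.1798
1: u=12.4659 w=2.2165
2: u=4.9977 w=6.6560
3: u=-9.1751 w=-10.9883
4: u=14.9603 w=4.9214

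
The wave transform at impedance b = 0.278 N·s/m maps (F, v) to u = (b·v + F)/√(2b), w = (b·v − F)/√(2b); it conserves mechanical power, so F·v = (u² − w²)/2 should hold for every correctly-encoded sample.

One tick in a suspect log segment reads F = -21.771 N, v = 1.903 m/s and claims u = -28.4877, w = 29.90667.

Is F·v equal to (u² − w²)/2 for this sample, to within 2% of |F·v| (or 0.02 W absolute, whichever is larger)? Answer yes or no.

yes

F·v = (-21.771)×1.903 = -41.43021 W.
(u² − w²)/2 = (811.54905 − 894.40891)/2 = -41.42993 W.
|Δ| = 0.00028;  2% of max(1, |F·v|) = 0.82860.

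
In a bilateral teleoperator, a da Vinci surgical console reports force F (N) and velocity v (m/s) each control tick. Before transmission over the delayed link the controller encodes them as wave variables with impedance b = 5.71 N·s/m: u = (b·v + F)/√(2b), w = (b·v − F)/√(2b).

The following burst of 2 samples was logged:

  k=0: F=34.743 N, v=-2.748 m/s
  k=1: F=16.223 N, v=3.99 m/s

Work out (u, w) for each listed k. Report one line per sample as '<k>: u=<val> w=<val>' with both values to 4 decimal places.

k=0: b·v=5.71×(-2.748)=-15.6911; √(2b)=3.3793; u=(-15.6911+34.743)/3.3793=5.6377, w=(-15.6911−34.743)/3.3793=-14.9242
k=1: b·v=5.71×3.99=22.7829; √(2b)=3.3793; u=(22.7829+16.223)/3.3793=11.5424, w=(22.7829−16.223)/3.3793=1.9412

0: u=5.6377 w=-14.9242
1: u=11.5424 w=1.9412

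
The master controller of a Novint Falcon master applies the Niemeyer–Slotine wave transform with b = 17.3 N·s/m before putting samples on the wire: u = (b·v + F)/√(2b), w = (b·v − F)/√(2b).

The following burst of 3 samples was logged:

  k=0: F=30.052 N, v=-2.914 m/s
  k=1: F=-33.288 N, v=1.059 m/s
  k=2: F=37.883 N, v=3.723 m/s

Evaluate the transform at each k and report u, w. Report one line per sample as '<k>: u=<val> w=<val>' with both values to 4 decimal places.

0: u=-3.4613 w=-13.6793
1: u=-2.5445 w=8.7737
2: u=17.3900 w=4.5094

k=0: b·v=17.3×(-2.914)=-50.4122; √(2b)=5.8822; u=(-50.4122+30.052)/5.8822=-3.4613, w=(-50.4122−30.052)/5.8822=-13.6793
k=1: b·v=17.3×1.059=18.3207; √(2b)=5.8822; u=(18.3207+(-33.288))/5.8822=-2.5445, w=(18.3207−(-33.288))/5.8822=8.7737
k=2: b·v=17.3×3.723=64.4079; √(2b)=5.8822; u=(64.4079+37.883)/5.8822=17.3900, w=(64.4079−37.883)/5.8822=4.5094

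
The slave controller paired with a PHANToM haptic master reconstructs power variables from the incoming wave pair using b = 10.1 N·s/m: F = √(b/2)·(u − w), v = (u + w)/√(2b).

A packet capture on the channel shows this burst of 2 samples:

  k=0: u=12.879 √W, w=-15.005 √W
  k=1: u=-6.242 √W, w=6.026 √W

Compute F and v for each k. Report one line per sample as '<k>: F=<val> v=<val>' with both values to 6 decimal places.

k=0: u−w=27.884000, u+w=-2.126000; √(b/2)=2.247221, √(2b)=4.494441; F=2.247221×27.884=62.661497, v=-2.126000/4.494441=-0.473029
k=1: u−w=-12.268000, u+w=-0.216000; √(b/2)=2.247221, √(2b)=4.494441; F=2.247221×(-12.268)=-27.568901, v=-0.216000/4.494441=-0.048059

0: F=62.661497 v=-0.473029
1: F=-27.568901 v=-0.048059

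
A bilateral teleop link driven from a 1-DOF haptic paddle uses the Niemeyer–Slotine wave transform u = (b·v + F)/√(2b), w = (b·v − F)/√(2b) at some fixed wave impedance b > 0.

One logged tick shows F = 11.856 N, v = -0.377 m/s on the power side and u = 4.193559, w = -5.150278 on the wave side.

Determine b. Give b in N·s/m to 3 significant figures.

u + w = -0.956719;  u + w = √(2b)·v, so √(2b) = -0.956719/(-0.377) = 2.537716.
b = (√(2b))²/2 = 6.440003/2 = 3.220002.
(Check via u − w = 2F/√(2b): u − w = 9.343837, 2F/√(2b) = 9.343835.)

b = 3.22 N·s/m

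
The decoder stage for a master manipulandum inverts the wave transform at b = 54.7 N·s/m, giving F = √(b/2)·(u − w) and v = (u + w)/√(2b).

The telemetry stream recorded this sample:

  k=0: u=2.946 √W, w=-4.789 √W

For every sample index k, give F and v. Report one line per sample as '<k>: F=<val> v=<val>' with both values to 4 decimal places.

k=0: u−w=7.7350, u+w=-1.8430; √(b/2)=5.2297, √(2b)=10.4594; F=5.2297×7.735=40.4519, v=-1.8430/10.4594=-0.1762

0: F=40.4519 v=-0.1762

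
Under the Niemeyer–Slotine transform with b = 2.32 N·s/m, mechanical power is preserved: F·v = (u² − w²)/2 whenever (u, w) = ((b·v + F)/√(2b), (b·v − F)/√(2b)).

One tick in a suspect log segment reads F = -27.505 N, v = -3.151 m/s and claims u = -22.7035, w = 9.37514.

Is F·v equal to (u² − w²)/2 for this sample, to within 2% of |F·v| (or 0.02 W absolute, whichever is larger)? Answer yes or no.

F·v = (-27.505)×(-3.151) = 86.6683 W.
(u² − w²)/2 = (515.4489 − 87.8933)/2 = 213.7778 W.
|Δ| = 127.1096;  2% of max(1, |F·v|) = 1.7334.

no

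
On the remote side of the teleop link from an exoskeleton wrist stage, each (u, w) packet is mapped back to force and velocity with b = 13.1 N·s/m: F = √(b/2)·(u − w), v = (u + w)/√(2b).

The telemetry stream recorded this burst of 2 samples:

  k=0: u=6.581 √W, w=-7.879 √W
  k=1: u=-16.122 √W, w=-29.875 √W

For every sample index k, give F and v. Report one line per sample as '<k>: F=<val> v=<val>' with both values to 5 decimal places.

k=0: u−w=14.46000, u+w=-1.29800; √(b/2)=2.55930, √(2b)=5.11859; F=2.55930×14.46=37.00743, v=-1.29800/5.11859=-0.25359
k=1: u−w=13.75300, u+w=-45.99700; √(b/2)=2.55930, √(2b)=5.11859; F=2.55930×13.753=35.19801, v=-45.99700/5.11859=-8.98626

0: F=37.00743 v=-0.25359
1: F=35.19801 v=-8.98626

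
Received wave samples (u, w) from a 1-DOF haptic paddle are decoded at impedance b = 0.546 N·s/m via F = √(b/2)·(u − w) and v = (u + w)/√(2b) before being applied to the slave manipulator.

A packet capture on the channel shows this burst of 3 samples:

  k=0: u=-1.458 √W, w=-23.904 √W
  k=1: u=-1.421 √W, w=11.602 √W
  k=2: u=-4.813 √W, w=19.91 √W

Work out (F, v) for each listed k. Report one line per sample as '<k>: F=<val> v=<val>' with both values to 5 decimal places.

k=0: u−w=22.44600, u+w=-25.36200; √(b/2)=0.52249, √(2b)=1.04499; F=0.52249×22.446=11.72790, v=-25.36200/1.04499=-24.27013
k=1: u−w=-13.02300, u+w=10.18100; √(b/2)=0.52249, √(2b)=1.04499; F=0.52249×(-13.023)=-6.80444, v=10.18100/1.04499=9.74270
k=2: u−w=-24.72300, u+w=15.09700; √(b/2)=0.52249, √(2b)=1.04499; F=0.52249×(-24.723)=-12.91762, v=15.09700/1.04499=14.44706

0: F=11.72790 v=-24.27013
1: F=-6.80444 v=9.74270
2: F=-12.91762 v=14.44706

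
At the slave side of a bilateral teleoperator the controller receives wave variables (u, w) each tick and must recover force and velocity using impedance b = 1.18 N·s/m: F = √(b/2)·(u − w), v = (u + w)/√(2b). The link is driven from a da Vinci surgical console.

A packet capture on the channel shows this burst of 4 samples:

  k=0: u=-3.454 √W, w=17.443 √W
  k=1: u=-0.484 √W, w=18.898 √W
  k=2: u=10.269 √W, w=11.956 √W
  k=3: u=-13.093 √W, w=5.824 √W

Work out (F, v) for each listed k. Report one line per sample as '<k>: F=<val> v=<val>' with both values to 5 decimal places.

0: F=-16.05129 v=9.10606
1: F=-14.88760 v=11.98649
2: F=-1.29581 v=14.46724
3: F=-14.53042 v=-4.73172

k=0: u−w=-20.89700, u+w=13.98900; √(b/2)=0.76811, √(2b)=1.53623; F=0.76811×(-20.897)=-16.05129, v=13.98900/1.53623=9.10606
k=1: u−w=-19.38200, u+w=18.41400; √(b/2)=0.76811, √(2b)=1.53623; F=0.76811×(-19.382)=-14.88760, v=18.41400/1.53623=11.98649
k=2: u−w=-1.68700, u+w=22.22500; √(b/2)=0.76811, √(2b)=1.53623; F=0.76811×(-1.687)=-1.29581, v=22.22500/1.53623=14.46724
k=3: u−w=-18.91700, u+w=-7.26900; √(b/2)=0.76811, √(2b)=1.53623; F=0.76811×(-18.917)=-14.53042, v=-7.26900/1.53623=-4.73172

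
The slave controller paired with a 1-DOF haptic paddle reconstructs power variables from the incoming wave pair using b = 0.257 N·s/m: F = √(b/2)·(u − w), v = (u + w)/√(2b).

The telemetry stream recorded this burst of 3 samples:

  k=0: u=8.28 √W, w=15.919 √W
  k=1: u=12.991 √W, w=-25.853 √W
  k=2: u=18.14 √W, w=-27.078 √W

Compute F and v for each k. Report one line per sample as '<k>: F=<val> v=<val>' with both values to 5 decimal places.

0: F=-2.73834 v=33.75327
1: F=13.92437 v=-17.94019
2: F=16.20925 v=-12.46691

k=0: u−w=-7.63900, u+w=24.19900; √(b/2)=0.35847, √(2b)=0.71694; F=0.35847×(-7.639)=-2.73834, v=24.19900/0.71694=33.75327
k=1: u−w=38.84400, u+w=-12.86200; √(b/2)=0.35847, √(2b)=0.71694; F=0.35847×38.844=13.92437, v=-12.86200/0.71694=-17.94019
k=2: u−w=45.21800, u+w=-8.93800; √(b/2)=0.35847, √(2b)=0.71694; F=0.35847×45.218=16.20925, v=-8.93800/0.71694=-12.46691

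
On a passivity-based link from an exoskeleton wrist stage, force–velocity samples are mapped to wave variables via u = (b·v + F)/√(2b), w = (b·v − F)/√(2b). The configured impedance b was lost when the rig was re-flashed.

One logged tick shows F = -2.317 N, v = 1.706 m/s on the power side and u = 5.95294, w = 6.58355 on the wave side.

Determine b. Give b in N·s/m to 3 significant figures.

b = 27 N·s/m

u + w = 12.5365;  u + w = √(2b)·v, so √(2b) = 12.5365/1.706 = 7.3485.
b = (√(2b))²/2 = 54.0000/2 = 27.0000.
(Check via u − w = 2F/√(2b): u − w = -0.6306, 2F/√(2b) = -0.6306.)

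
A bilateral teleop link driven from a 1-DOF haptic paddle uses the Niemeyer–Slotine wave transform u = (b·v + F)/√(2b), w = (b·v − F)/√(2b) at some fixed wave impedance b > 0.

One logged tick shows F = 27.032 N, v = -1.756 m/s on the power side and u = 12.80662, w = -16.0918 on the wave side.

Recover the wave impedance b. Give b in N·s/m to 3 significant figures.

u + w = -3.28518;  u + w = √(2b)·v, so √(2b) = -3.28518/(-1.756) = 1.87083.
b = (√(2b))²/2 = 3.50001/2 = 1.75001.
(Check via u − w = 2F/√(2b): u − w = 28.89842, 2F/√(2b) = 28.89838.)

b = 1.75 N·s/m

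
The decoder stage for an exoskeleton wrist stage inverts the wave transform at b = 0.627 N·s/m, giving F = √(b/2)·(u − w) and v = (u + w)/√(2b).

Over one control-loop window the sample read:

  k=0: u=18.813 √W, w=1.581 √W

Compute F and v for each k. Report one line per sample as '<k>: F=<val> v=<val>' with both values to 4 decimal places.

k=0: u−w=17.2320, u+w=20.3940; √(b/2)=0.5599, √(2b)=1.1198; F=0.5599×17.232=9.6484, v=20.3940/1.1198=18.2118

0: F=9.6484 v=18.2118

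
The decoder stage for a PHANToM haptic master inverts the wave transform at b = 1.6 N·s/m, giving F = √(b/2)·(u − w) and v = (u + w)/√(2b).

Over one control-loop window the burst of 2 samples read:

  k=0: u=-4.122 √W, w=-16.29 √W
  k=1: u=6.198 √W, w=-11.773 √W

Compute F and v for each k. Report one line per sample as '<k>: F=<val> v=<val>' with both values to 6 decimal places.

k=0: u−w=12.168000, u+w=-20.412000; √(b/2)=0.894427, √(2b)=1.788854; F=0.894427×12.168=10.883390, v=-20.412000/1.788854=-11.410655
k=1: u−w=17.971000, u+w=-5.575000; √(b/2)=0.894427, √(2b)=1.788854; F=0.894427×17.971=16.073751, v=-5.575000/1.788854=-3.116520

0: F=10.883390 v=-11.410655
1: F=16.073751 v=-3.116520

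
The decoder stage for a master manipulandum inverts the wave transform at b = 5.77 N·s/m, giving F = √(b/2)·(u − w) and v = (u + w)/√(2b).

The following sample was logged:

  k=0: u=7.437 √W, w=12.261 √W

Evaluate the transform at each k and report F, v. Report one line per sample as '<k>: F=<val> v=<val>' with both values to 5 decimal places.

k=0: u−w=-4.82400, u+w=19.69800; √(b/2)=1.69853, √(2b)=3.39706; F=1.69853×(-4.824)=-8.19370, v=19.69800/3.39706=5.79855

0: F=-8.19370 v=5.79855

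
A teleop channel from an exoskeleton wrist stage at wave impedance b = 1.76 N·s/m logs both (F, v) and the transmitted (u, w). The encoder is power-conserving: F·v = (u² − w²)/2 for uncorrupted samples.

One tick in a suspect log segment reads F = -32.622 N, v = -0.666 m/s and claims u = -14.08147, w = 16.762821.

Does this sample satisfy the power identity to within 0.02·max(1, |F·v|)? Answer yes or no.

no

F·v = (-32.622)×(-0.666) = 21.726252 W.
(u² − w²)/2 = (198.287797 − 280.992168)/2 = -41.352185 W.
|Δ| = 63.078437;  2% of max(1, |F·v|) = 0.434525.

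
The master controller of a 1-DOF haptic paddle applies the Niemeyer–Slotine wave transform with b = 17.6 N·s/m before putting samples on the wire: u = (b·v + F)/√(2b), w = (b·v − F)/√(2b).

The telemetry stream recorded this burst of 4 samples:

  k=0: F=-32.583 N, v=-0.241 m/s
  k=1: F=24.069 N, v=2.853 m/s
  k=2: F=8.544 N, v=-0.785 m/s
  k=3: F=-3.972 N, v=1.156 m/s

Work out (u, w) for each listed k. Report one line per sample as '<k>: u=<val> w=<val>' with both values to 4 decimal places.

k=0: b·v=17.6×(-0.241)=-4.2416; √(2b)=5.9330; u=(-4.2416+(-32.583))/5.9330=-6.2068, w=(-4.2416−(-32.583))/5.9330=4.7769
k=1: b·v=17.6×2.853=50.2128; √(2b)=5.9330; u=(50.2128+24.069)/5.9330=12.5202, w=(50.2128−24.069)/5.9330=4.4065
k=2: b·v=17.6×(-0.785)=-13.8160; √(2b)=5.9330; u=(-13.8160+8.544)/5.9330=-0.8886, w=(-13.8160−8.544)/5.9330=-3.7688
k=3: b·v=17.6×1.156=20.3456; √(2b)=5.9330; u=(20.3456+(-3.972))/5.9330=2.7598, w=(20.3456−(-3.972))/5.9330=4.0987

0: u=-6.2068 w=4.7769
1: u=12.5202 w=4.4065
2: u=-0.8886 w=-3.7688
3: u=2.7598 w=4.0987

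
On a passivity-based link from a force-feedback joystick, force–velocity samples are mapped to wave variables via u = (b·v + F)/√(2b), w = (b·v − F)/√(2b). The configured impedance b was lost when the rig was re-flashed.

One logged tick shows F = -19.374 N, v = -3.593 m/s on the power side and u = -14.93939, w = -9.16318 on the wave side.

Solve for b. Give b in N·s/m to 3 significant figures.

u + w = -24.10257;  u + w = √(2b)·v, so √(2b) = -24.10257/(-3.593) = 6.70820.
b = (√(2b))²/2 = 44.99997/2 = 22.49999.
(Check via u − w = 2F/√(2b): u − w = -5.77621, 2F/√(2b) = -5.77621.)

b = 22.5 N·s/m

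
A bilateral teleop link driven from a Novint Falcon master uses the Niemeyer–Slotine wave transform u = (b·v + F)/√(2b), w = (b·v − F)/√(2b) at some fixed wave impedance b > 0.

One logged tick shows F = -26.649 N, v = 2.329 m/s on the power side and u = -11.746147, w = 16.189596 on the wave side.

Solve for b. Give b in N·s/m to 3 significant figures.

u + w = 4.443449;  u + w = √(2b)·v, so √(2b) = 4.443449/2.329 = 1.907878.
b = (√(2b))²/2 = 3.640000/2 = 1.820000.
(Check via u − w = 2F/√(2b): u − w = -27.935743, 2F/√(2b) = -27.935741.)

b = 1.82 N·s/m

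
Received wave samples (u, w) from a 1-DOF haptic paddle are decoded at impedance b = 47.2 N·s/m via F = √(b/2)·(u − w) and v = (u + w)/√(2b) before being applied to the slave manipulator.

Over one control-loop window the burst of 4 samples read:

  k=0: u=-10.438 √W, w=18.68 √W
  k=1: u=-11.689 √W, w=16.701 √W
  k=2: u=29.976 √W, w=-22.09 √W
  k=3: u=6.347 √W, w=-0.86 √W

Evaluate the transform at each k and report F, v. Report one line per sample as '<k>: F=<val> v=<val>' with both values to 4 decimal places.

0: F=-141.4548 v=0.8483
1: F=-137.9181 v=0.5159
2: F=252.9357 v=0.8117
3: F=35.0115 v=0.5647

k=0: u−w=-29.1180, u+w=8.2420; √(b/2)=4.8580, √(2b)=9.7160; F=4.8580×(-29.118)=-141.4548, v=8.2420/9.7160=0.8483
k=1: u−w=-28.3900, u+w=5.0120; √(b/2)=4.8580, √(2b)=9.7160; F=4.8580×(-28.39)=-137.9181, v=5.0120/9.7160=0.5159
k=2: u−w=52.0660, u+w=7.8860; √(b/2)=4.8580, √(2b)=9.7160; F=4.8580×52.066=252.9357, v=7.8860/9.7160=0.8117
k=3: u−w=7.2070, u+w=5.4870; √(b/2)=4.8580, √(2b)=9.7160; F=4.8580×7.207=35.0115, v=5.4870/9.7160=0.5647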